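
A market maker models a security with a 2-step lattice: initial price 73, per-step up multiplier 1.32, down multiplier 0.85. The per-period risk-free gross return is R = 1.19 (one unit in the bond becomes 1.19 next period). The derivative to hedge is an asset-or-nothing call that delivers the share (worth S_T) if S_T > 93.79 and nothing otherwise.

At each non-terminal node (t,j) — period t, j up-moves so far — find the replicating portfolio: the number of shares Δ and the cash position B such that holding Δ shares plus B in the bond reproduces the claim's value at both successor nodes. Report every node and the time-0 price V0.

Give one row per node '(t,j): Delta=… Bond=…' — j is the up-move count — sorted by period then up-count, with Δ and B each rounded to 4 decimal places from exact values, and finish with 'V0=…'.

(0,0): Delta=2.2536 Bond=-117.5111
(1,0): Delta=0.0000 Bond=0.0000
(1,1): Delta=2.8085 Bond=-193.3058
V0=47.0044

Since d<R<u, set p* = (R−d)/(u−d) = 0.7234; price each node as the discounted p*-expectation of its children.
Payoff layer (t=2): V(2,0)=0.0000, V(2,1)=0.0000, V(2,2)=127.1952
  t=1,j=0: stock 62.0500 → up 81.9060 (V=0.0000), down 52.7425 (V=0.0000). Price 0.0000; hedge Δ=0.0000, bond B=0.0000.
  t=1,j=1: stock 96.3600 → up 127.1952 (V=127.1952), down 81.9060 (V=0.0000). Price 77.3223; hedge Δ=2.8085, bond B=-193.3058.
  t=0,j=0: stock 73.0000 → up 96.3600 (V=77.3223), down 62.0500 (V=0.0000). Price 47.0044; hedge Δ=2.2536, bond B=-117.5111.
The time-0 hedge costs 47.0044, which is the no-arbitrage price.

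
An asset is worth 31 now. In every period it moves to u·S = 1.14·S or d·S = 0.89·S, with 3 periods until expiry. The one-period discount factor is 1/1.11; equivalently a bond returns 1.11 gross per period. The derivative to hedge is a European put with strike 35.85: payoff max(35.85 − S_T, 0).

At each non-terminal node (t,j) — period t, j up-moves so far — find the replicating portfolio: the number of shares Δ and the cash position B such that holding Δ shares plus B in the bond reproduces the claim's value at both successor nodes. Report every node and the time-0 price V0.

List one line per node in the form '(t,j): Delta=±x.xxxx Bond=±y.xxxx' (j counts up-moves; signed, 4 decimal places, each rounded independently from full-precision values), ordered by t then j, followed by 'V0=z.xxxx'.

Since d<R<u, set p* = (R−d)/(u−d) = 0.8800; price each node as the discounted p*-expectation of its children.
Terminal values V(3,·): V(3,0)=13.9960, V(3,1)=7.8572, V(3,2)=0.0000, V(3,3)=0.0000
Node (2,0) S=24.5551: V=(p*·7.8572+(1−p*)·13.9960)/1.11=7.7422; Δ=(7.8572−13.9960)/(27.9928−21.8540)=-1.0000; B=V−Δ·S=32.2973
Node (2,1) S=31.4526: V=(p*·0.0000+(1−p*)·7.8572)/1.11=0.8494; Δ=(0.0000−7.8572)/(35.8560−27.9928)=-0.9992; B=V−Δ·S=32.2782
Node (2,2) S=40.2876: V=(p*·0.0000+(1−p*)·0.0000)/1.11=0.0000; Δ=(0.0000−0.0000)/(45.9279−35.8560)=0.0000; B=V−Δ·S=0.0000
Node (1,0) S=27.5900: V=(p*·0.8494+(1−p*)·7.7422)/1.11=1.5104; Δ=(0.8494−7.7422)/(31.4526−24.5551)=-0.9993; B=V−Δ·S=29.0815
Node (1,1) S=35.3400: V=(p*·0.0000+(1−p*)·0.8494)/1.11=0.0918; Δ=(0.0000−0.8494)/(40.2876−31.4526)=-0.0961; B=V−Δ·S=3.4895
Node (0,0) S=31.0000: V=(p*·0.0918+(1−p*)·1.5104)/1.11=0.2361; Δ=(0.0918−1.5104)/(35.3400−27.5900)=-0.1830; B=V−Δ·S=5.9104
Each (Δ,B) replicates both successor values, so the strategy is self-financing and V0 is arbitrage-free.

(0,0): Delta=-0.1830 Bond=5.9104
(1,0): Delta=-0.9993 Bond=29.0815
(1,1): Delta=-0.0961 Bond=3.4895
(2,0): Delta=-1.0000 Bond=32.2973
(2,1): Delta=-0.9992 Bond=32.2782
(2,2): Delta=0.0000 Bond=0.0000
V0=0.2361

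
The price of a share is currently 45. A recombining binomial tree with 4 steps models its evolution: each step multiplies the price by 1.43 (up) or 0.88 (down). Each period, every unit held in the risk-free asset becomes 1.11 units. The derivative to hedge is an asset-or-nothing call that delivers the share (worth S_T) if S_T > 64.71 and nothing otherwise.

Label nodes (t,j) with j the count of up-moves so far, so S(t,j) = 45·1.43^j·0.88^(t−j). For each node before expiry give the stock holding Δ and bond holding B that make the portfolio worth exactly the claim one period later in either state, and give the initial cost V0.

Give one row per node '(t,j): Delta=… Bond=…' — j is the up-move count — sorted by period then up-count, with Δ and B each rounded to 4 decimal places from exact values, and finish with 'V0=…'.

(0,0): Delta=1.4521 Bond=-31.8962
(1,0): Delta=1.5824 Bond=-40.5680
(1,1): Delta=1.3404 Bond=-28.2212
(2,0): Delta=1.4007 Bond=-38.6981
(2,1): Delta=1.7380 Bond=-53.8408
(2,2): Delta=1.0000 Bond=0.0000
(3,0): Delta=0.0000 Bond=0.0000
(3,1): Delta=2.6000 Bond=-102.7181
(3,2): Delta=1.0000 Bond=0.0000
(3,3): Delta=1.0000 Bond=0.0000
V0=33.4461

The replicating-portfolio and risk-neutral prices coincide; use p* = (1.11−0.88)/(1.43−0.88) = 0.4182 for the latter.
At expiry t=4: V(4,0)=0.0000, V(4,1)=0.0000, V(4,2)=71.2607, V(4,3)=115.7986, V(4,4)=188.1727
(3,0): S=30.6662. Δ = (V_up−V_dn)/(S_up−S_dn) = (0.0000−0.0000)/(43.8527−26.9863) = 0.0000. V = [p*·0.0000 + (1−p*)·0.0000]/1.11 = 0.0000. B = V − Δ·S = 0.0000.
(3,1): S=49.8326. Δ = (V_up−V_dn)/(S_up−S_dn) = (71.2607−0.0000)/(71.2607−43.8527) = 2.6000. V = [p*·71.2607 + (1−p*)·0.0000]/1.11 = 26.8468. B = V − Δ·S = -102.7181.
(3,2): S=80.9780. Δ = (V_up−V_dn)/(S_up−S_dn) = (115.7986−71.2607)/(115.7986−71.2607) = 1.0000. V = [p*·115.7986 + (1−p*)·71.2607]/1.11 = 80.9780. B = V − Δ·S = 0.0000.
(3,3): S=131.5893. Δ = (V_up−V_dn)/(S_up−S_dn) = (188.1727−115.7986)/(188.1727−115.7986) = 1.0000. V = [p*·188.1727 + (1−p*)·115.7986]/1.11 = 131.5893. B = V − Δ·S = 0.0000.
(2,0): S=34.8480. Δ = (V_up−V_dn)/(S_up−S_dn) = (26.8468−0.0000)/(49.8326−30.6662) = 1.4007. V = [p*·26.8468 + (1−p*)·0.0000]/1.11 = 10.1143. B = V − Δ·S = -38.6981.
(2,1): S=56.6280. Δ = (V_up−V_dn)/(S_up−S_dn) = (80.9780−26.8468)/(80.9780−49.8326) = 1.7380. V = [p*·80.9780 + (1−p*)·26.8468]/1.11 = 44.5797. B = V − Δ·S = -53.8408.
(2,2): S=92.0205. Δ = (V_up−V_dn)/(S_up−S_dn) = (131.5893−80.9780)/(131.5893−80.9780) = 1.0000. V = [p*·131.5893 + (1−p*)·80.9780]/1.11 = 92.0205. B = V − Δ·S = 0.0000.
(1,0): S=39.6000. Δ = (V_up−V_dn)/(S_up−S_dn) = (44.5797−10.1143)/(56.6280−34.8480) = 1.5824. V = [p*·44.5797 + (1−p*)·10.1143]/1.11 = 22.0965. B = V − Δ·S = -40.5680.
(1,1): S=64.3500. Δ = (V_up−V_dn)/(S_up−S_dn) = (92.0205−44.5797)/(92.0205−56.6280) = 1.3404. V = [p*·92.0205 + (1−p*)·44.5797]/1.11 = 58.0348. B = V − Δ·S = -28.2212.
(0,0): S=45.0000. Δ = (V_up−V_dn)/(S_up−S_dn) = (58.0348−22.0965)/(64.3500−39.6000) = 1.4521. V = [p*·58.0348 + (1−p*)·22.0965]/1.11 = 33.4461. B = V − Δ·S = -31.8962.
Root portfolio cost Δ·45+B reproduces V0=33.4461.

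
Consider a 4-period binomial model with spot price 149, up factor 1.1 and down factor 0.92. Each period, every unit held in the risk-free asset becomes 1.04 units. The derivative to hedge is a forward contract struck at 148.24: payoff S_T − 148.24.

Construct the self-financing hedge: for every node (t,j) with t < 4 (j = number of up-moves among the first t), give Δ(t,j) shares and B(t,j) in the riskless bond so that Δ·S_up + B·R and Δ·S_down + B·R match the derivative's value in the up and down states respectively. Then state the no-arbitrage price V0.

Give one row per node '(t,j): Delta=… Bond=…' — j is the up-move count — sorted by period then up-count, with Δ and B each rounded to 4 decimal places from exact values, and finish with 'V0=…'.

(0,0): Delta=1.0000 Bond=-126.7162
(1,0): Delta=1.0000 Bond=-131.7848
(1,1): Delta=1.0000 Bond=-131.7848
(2,0): Delta=1.0000 Bond=-137.0562
(2,1): Delta=1.0000 Bond=-137.0562
(2,2): Delta=1.0000 Bond=-137.0562
(3,0): Delta=1.0000 Bond=-142.5385
(3,1): Delta=1.0000 Bond=-142.5385
(3,2): Delta=1.0000 Bond=-142.5385
(3,3): Delta=1.0000 Bond=-142.5385
V0=22.2838

Since d<R<u, set p* = (R−d)/(u−d) = 0.6667; price each node as the discounted p*-expectation of its children.
Terminal payoffs: V(4,0)=-41.4974, V(4,1)=-20.6130, V(4,2)=4.3575, V(4,3)=34.2135, V(4,4)=69.9109
Node (3,0) S=116.0245: V=(p*·-20.6130+(1−p*)·-41.4974)/1.04=-26.5139; Δ=(-20.6130−-41.4974)/(127.6270−106.7426)=1.0000; B=V−Δ·S=-142.5385
Node (3,1) S=138.7250: V=(p*·4.3575+(1−p*)·-20.6130)/1.04=-3.8135; Δ=(4.3575−-20.6130)/(152.5975−127.6270)=1.0000; B=V−Δ·S=-142.5385
Node (3,2) S=165.8668: V=(p*·34.2135+(1−p*)·4.3575)/1.04=23.3283; Δ=(34.2135−4.3575)/(182.4535−152.5975)=1.0000; B=V−Δ·S=-142.5385
Node (3,3) S=198.3190: V=(p*·69.9109+(1−p*)·34.2135)/1.04=55.7805; Δ=(69.9109−34.2135)/(218.1509−182.4535)=1.0000; B=V−Δ·S=-142.5385
Node (2,0) S=126.1136: V=(p*·-3.8135+(1−p*)·-26.5139)/1.04=-10.9426; Δ=(-3.8135−-26.5139)/(138.7250−116.0245)=1.0000; B=V−Δ·S=-137.0562
Node (2,1) S=150.7880: V=(p*·23.3283+(1−p*)·-3.8135)/1.04=13.7318; Δ=(23.3283−-3.8135)/(165.8668−138.7250)=1.0000; B=V−Δ·S=-137.0562
Node (2,2) S=180.2900: V=(p*·55.7805+(1−p*)·23.3283)/1.04=43.2338; Δ=(55.7805−23.3283)/(198.3190−165.8668)=1.0000; B=V−Δ·S=-137.0562
Node (1,0) S=137.0800: V=(p*·13.7318+(1−p*)·-10.9426)/1.04=5.2952; Δ=(13.7318−-10.9426)/(150.7880−126.1136)=1.0000; B=V−Δ·S=-131.7848
Node (1,1) S=163.9000: V=(p*·43.2338+(1−p*)·13.7318)/1.04=32.1152; Δ=(43.2338−13.7318)/(180.2900−150.7880)=1.0000; B=V−Δ·S=-131.7848
Node (0,0) S=149.0000: V=(p*·32.1152+(1−p*)·5.2952)/1.04=22.2838; Δ=(32.1152−5.2952)/(163.9000−137.0800)=1.0000; B=V−Δ·S=-126.7162
Each (Δ,B) replicates both successor values, so the strategy is self-financing and V0 is arbitrage-free.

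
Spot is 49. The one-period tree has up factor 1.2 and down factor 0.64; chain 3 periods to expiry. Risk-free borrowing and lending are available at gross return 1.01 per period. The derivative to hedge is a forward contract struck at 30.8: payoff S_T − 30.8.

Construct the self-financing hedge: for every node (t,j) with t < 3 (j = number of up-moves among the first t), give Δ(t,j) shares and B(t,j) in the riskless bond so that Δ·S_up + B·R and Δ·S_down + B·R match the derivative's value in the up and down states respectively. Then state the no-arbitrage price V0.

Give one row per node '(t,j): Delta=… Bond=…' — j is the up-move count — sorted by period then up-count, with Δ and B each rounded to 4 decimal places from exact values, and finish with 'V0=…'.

No-arbitrage ⇒ martingale measure with p* = (R−d)/(u−d) = 0.6607.
Terminal values V(3,·): V(3,0)=-17.9549, V(3,1)=-6.7155, V(3,2)=14.3584, V(3,3)=53.8720
(2,0): S=20.0704. Δ = (V_up−V_dn)/(S_up−S_dn) = (-6.7155−-17.9549)/(24.0845−12.8451) = 1.0000. V = [p*·-6.7155 + (1−p*)·-17.9549]/1.01 = -10.4246. B = V − Δ·S = -30.4950.
(2,1): S=37.6320. Δ = (V_up−V_dn)/(S_up−S_dn) = (14.3584−-6.7155)/(45.1584−24.0845) = 1.0000. V = [p*·14.3584 + (1−p*)·-6.7155]/1.01 = 7.1370. B = V − Δ·S = -30.4950.
(2,2): S=70.5600. Δ = (V_up−V_dn)/(S_up−S_dn) = (53.8720−14.3584)/(84.6720−45.1584) = 1.0000. V = [p*·53.8720 + (1−p*)·14.3584]/1.01 = 40.0650. B = V − Δ·S = -30.4950.
(1,0): S=31.3600. Δ = (V_up−V_dn)/(S_up−S_dn) = (7.1370−-10.4246)/(37.6320−20.0704) = 1.0000. V = [p*·7.1370 + (1−p*)·-10.4246]/1.01 = 1.1669. B = V − Δ·S = -30.1931.
(1,1): S=58.8000. Δ = (V_up−V_dn)/(S_up−S_dn) = (40.0650−7.1370)/(70.5600−37.6320) = 1.0000. V = [p*·40.0650 + (1−p*)·7.1370]/1.01 = 28.6069. B = V − Δ·S = -30.1931.
(0,0): S=49.0000. Δ = (V_up−V_dn)/(S_up−S_dn) = (28.6069−1.1669)/(58.8000−31.3600) = 1.0000. V = [p*·28.6069 + (1−p*)·1.1669]/1.01 = 19.1058. B = V − Δ·S = -29.8942.
The time-0 hedge costs 19.1058, which is the no-arbitrage price.

(0,0): Delta=1.0000 Bond=-29.8942
(1,0): Delta=1.0000 Bond=-30.1931
(1,1): Delta=1.0000 Bond=-30.1931
(2,0): Delta=1.0000 Bond=-30.4950
(2,1): Delta=1.0000 Bond=-30.4950
(2,2): Delta=1.0000 Bond=-30.4950
V0=19.1058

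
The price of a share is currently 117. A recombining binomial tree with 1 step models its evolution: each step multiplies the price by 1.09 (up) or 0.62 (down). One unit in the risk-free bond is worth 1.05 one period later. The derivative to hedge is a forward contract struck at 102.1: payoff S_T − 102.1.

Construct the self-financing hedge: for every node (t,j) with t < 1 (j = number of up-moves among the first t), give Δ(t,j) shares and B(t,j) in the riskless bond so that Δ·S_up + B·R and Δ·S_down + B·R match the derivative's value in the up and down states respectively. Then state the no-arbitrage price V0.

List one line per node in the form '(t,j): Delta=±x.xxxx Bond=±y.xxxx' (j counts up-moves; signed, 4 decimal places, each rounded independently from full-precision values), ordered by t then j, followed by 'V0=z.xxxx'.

(0,0): Delta=1.0000 Bond=-97.2381
V0=19.7619

The replicating-portfolio and risk-neutral prices coincide; use p* = (1.05−0.62)/(1.09−0.62) = 0.9149 for the latter.
Terminal values V(1,·): V(1,0)=-29.5600, V(1,1)=25.4300
  t=0,j=0: stock 117.0000 → up 127.5300 (V=25.4300), down 72.5400 (V=-29.5600). Price 19.7619; hedge Δ=1.0000, bond B=-97.2381.
Self-financing check: at every node Δ·S+B equals the discounted successor values.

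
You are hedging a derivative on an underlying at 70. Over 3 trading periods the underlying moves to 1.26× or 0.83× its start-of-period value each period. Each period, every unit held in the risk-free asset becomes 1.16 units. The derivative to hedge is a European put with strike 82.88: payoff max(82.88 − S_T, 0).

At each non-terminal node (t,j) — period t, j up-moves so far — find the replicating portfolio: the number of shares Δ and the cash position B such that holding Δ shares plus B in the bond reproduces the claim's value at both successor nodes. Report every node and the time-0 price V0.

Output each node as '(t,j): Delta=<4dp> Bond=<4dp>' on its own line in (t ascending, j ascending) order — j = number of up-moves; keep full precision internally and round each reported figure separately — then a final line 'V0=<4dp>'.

No-arbitrage ⇒ martingale measure with p* = (R−d)/(u−d) = 0.7674.
At expiry t=3: V(3,0)=42.8549, V(3,1)=22.1190, V(3,2)=0.0000, V(3,3)=0.0000
Node (2,0) S=48.2230: V=(p*·22.1190+(1−p*)·42.8549)/1.16=23.2253; Δ=(22.1190−42.8549)/(60.7610−40.0251)=-1.0000; B=V−Δ·S=71.4483
Node (2,1) S=73.2060: V=(p*·0.0000+(1−p*)·22.1190)/1.16=4.4344; Δ=(0.0000−22.1190)/(92.2396−60.7610)=-0.7027; B=V−Δ·S=55.8740
Node (2,2) S=111.1320: V=(p*·0.0000+(1−p*)·0.0000)/1.16=0.0000; Δ=(0.0000−0.0000)/(140.0263−92.2396)=0.0000; B=V−Δ·S=0.0000
Node (1,0) S=58.1000: V=(p*·4.4344+(1−p*)·23.2253)/1.16=7.5900; Δ=(4.4344−23.2253)/(73.2060−48.2230)=-0.7521; B=V−Δ·S=51.2896
Node (1,1) S=88.2000: V=(p*·0.0000+(1−p*)·4.4344)/1.16=0.8890; Δ=(0.0000−4.4344)/(111.1320−73.2060)=-0.1169; B=V−Δ·S=11.2017
Node (0,0) S=70.0000: V=(p*·0.8890+(1−p*)·7.5900)/1.16=2.1098; Δ=(0.8890−7.5900)/(88.2000−58.1000)=-0.2226; B=V−Δ·S=17.6935
Root portfolio cost Δ·70+B reproduces V0=2.1098.

(0,0): Delta=-0.2226 Bond=17.6935
(1,0): Delta=-0.7521 Bond=51.2896
(1,1): Delta=-0.1169 Bond=11.2017
(2,0): Delta=-1.0000 Bond=71.4483
(2,1): Delta=-0.7027 Bond=55.8740
(2,2): Delta=0.0000 Bond=0.0000
V0=2.1098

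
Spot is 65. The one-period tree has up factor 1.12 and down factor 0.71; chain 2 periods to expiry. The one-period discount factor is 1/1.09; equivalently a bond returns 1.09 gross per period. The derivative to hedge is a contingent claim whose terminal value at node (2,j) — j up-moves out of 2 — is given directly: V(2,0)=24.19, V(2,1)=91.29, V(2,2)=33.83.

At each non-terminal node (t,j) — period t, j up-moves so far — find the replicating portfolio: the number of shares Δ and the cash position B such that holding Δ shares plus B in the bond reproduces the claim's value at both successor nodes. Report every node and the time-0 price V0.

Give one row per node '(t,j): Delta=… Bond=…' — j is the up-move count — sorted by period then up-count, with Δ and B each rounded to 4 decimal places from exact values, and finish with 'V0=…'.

Risk-neutral probability p* = (R−d)/(u−d) = (1.09−0.71)/(1.12−0.71) = 0.9268.
Payoff layer (t=2): V(2,0)=24.1900, V(2,1)=91.2900, V(2,2)=33.8300
Node (1,0) S=46.1500: V=(p*·91.2900+(1−p*)·24.1900)/1.09=79.2479; Δ=(91.2900−24.1900)/(51.6880−32.7665)=3.5462; B=V−Δ·S=-84.4106
Node (1,1) S=72.8000: V=(p*·33.8300+(1−p*)·91.2900)/1.09=34.8939; Δ=(33.8300−91.2900)/(81.5360−51.6880)=-1.9251; B=V−Δ·S=175.0403
Node (0,0) S=65.0000: V=(p*·34.8939+(1−p*)·79.2479)/1.09=34.9902; Δ=(34.8939−79.2479)/(72.8000−46.1500)=-1.6643; B=V−Δ·S=143.1707
The time-0 hedge costs 34.9902, which is the no-arbitrage price.

(0,0): Delta=-1.6643 Bond=143.1707
(1,0): Delta=3.5462 Bond=-84.4106
(1,1): Delta=-1.9251 Bond=175.0403
V0=34.9902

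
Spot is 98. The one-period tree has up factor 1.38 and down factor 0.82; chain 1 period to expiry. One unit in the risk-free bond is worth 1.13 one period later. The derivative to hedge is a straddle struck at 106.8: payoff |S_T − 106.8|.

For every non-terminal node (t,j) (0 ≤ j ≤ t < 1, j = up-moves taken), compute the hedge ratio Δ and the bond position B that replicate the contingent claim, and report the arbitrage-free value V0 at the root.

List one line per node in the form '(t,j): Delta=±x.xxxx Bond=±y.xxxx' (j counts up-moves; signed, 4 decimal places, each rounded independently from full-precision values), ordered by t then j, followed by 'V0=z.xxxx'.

The replicating-portfolio and risk-neutral prices coincide; use p* = (1.13−0.82)/(1.38−0.82) = 0.5536 for the latter.
Terminal payoffs: V(1,0)=26.4400, V(1,1)=28.4400
Node (0,0) S=98.0000: V=(p*·28.4400+(1−p*)·26.4400)/1.13=24.3780; Δ=(28.4400−26.4400)/(135.2400−80.3600)=0.0364; B=V−Δ·S=20.8066
Root portfolio cost Δ·98+B reproduces V0=24.3780.

(0,0): Delta=0.0364 Bond=20.8066
V0=24.3780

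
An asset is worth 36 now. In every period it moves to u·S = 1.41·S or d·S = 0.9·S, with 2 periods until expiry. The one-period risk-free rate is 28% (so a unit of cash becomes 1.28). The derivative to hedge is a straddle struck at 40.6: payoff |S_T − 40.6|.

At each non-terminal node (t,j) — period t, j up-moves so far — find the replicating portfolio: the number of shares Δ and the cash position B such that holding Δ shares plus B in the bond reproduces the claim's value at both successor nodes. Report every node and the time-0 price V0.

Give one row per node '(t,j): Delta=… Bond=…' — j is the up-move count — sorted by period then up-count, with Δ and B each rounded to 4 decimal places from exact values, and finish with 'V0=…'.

Under the risk-neutral measure, an up-move has probability p* = (R−d)/(u−d) = 0.7451 and values discount at R = 1.28.
At expiry t=2: V(2,0)=11.4400, V(2,1)=5.0840, V(2,2)=30.9716
(1,0): S=32.4000. Δ = (V_up−V_dn)/(S_up−S_dn) = (5.0840−11.4400)/(45.6840−29.1600) = -0.3847. V = [p*·5.0840 + (1−p*)·11.4400]/1.28 = 5.2376. B = V − Δ·S = 17.7004.
(1,1): S=50.7600. Δ = (V_up−V_dn)/(S_up−S_dn) = (30.9716−5.0840)/(71.5716−45.6840) = 1.0000. V = [p*·30.9716 + (1−p*)·5.0840]/1.28 = 19.0412. B = V − Δ·S = -31.7188.
(0,0): S=36.0000. Δ = (V_up−V_dn)/(S_up−S_dn) = (19.0412−5.2376)/(50.7600−32.4000) = 0.7518. V = [p*·19.0412 + (1−p*)·5.2376]/1.28 = 12.1271. B = V − Δ·S = -14.9388.
Check: Δ(0,0)·S0 + B(0,0) = 12.1271 = V0.

(0,0): Delta=0.7518 Bond=-14.9388
(1,0): Delta=-0.3847 Bond=17.7004
(1,1): Delta=1.0000 Bond=-31.7188
V0=12.1271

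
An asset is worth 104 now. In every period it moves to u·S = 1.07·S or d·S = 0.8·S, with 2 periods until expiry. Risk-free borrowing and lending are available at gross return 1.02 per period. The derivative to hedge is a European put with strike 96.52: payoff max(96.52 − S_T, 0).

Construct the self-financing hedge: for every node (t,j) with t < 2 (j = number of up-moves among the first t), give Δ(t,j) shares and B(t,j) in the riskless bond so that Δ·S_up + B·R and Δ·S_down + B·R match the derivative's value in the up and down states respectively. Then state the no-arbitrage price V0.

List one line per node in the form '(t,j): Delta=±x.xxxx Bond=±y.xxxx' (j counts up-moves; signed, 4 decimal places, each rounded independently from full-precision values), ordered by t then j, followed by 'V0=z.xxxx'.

(0,0): Delta=-0.3585 Bond=40.4453
(1,0): Delta=-1.0000 Bond=94.6275
(1,1): Delta=-0.2495 Bond=29.1239
V0=3.1619

The replicating-portfolio and risk-neutral prices coincide; use p* = (1.02−0.8)/(1.07−0.8) = 0.8148 for the latter.
Payoff layer (t=2): V(2,0)=29.9600, V(2,1)=7.4960, V(2,2)=0.0000
  t=1,j=0: stock 83.2000 → up 89.0240 (V=7.4960), down 66.5600 (V=29.9600). Price 11.4275; hedge Δ=-1.0000, bond B=94.6275.
  t=1,j=1: stock 111.2800 → up 119.0696 (V=0.0000), down 89.0240 (V=7.4960). Price 1.3609; hedge Δ=-0.2495, bond B=29.1239.
  t=0,j=0: stock 104.0000 → up 111.2800 (V=1.3609), down 83.2000 (V=11.4275). Price 3.1619; hedge Δ=-0.3585, bond B=40.4453.
Self-financing check: at every node Δ·S+B equals the discounted successor values.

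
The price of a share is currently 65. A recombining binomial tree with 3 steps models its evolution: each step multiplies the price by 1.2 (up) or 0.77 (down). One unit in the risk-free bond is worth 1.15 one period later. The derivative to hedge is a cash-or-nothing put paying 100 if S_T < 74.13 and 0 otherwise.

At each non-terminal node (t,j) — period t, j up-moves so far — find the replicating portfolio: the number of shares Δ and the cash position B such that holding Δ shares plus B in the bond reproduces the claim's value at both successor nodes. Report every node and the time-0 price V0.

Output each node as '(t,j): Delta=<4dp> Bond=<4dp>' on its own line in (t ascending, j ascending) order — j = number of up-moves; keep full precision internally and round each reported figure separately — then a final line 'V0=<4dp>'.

The replicating-portfolio and risk-neutral prices coincide; use p* = (1.15−0.77)/(1.2−0.77) = 0.8837 for the latter.
Terminal values V(3,·): V(3,0)=100.0000, V(3,1)=100.0000, V(3,2)=100.0000, V(3,3)=0.0000
Node (2,0) S=38.5385: V=(p*·100.0000+(1−p*)·100.0000)/1.15=86.9565; Δ=(100.0000−100.0000)/(46.2462−29.6746)=0.0000; B=V−Δ·S=86.9565
Node (2,1) S=60.0600: V=(p*·100.0000+(1−p*)·100.0000)/1.15=86.9565; Δ=(100.0000−100.0000)/(72.0720−46.2462)=0.0000; B=V−Δ·S=86.9565
Node (2,2) S=93.6000: V=(p*·0.0000+(1−p*)·100.0000)/1.15=10.1112; Δ=(0.0000−100.0000)/(112.3200−72.0720)=-2.4846; B=V−Δ·S=242.6694
Node (1,0) S=50.0500: V=(p*·86.9565+(1−p*)·86.9565)/1.15=75.6144; Δ=(86.9565−86.9565)/(60.0600−38.5385)=0.0000; B=V−Δ·S=75.6144
Node (1,1) S=78.0000: V=(p*·10.1112+(1−p*)·86.9565)/1.15=16.5624; Δ=(10.1112−86.9565)/(93.6000−60.0600)=-2.2912; B=V−Δ·S=195.2724
Node (0,0) S=65.0000: V=(p*·16.5624+(1−p*)·75.6144)/1.15=20.3729; Δ=(16.5624−75.6144)/(78.0000−50.0500)=-2.1128; B=V−Δ·S=157.7032
Root portfolio cost Δ·65+B reproduces V0=20.3729.

(0,0): Delta=-2.1128 Bond=157.7032
(1,0): Delta=0.0000 Bond=75.6144
(1,1): Delta=-2.2912 Bond=195.2724
(2,0): Delta=0.0000 Bond=86.9565
(2,1): Delta=0.0000 Bond=86.9565
(2,2): Delta=-2.4846 Bond=242.6694
V0=20.3729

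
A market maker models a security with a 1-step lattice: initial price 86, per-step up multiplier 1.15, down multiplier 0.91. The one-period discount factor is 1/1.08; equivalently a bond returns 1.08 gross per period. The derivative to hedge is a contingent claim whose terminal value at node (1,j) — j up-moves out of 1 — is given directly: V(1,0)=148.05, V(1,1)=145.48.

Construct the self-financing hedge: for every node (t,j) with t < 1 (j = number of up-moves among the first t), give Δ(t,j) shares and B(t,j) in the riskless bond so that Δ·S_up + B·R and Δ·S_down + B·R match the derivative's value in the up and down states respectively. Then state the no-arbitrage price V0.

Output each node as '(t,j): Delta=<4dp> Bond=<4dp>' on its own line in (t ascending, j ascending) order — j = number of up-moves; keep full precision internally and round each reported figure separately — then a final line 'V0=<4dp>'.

(0,0): Delta=-0.1245 Bond=146.1061
V0=135.3978

Under the risk-neutral measure, an up-move has probability p* = (R−d)/(u−d) = 0.7083 and values discount at R = 1.08.
Terminal values V(1,·): V(1,0)=148.0500, V(1,1)=145.4800
  t=0,j=0: stock 86.0000 → up 98.9000 (V=145.4800), down 78.2600 (V=148.0500). Price 135.3978; hedge Δ=-0.1245, bond B=146.1061.
Check: Δ(0,0)·S0 + B(0,0) = 135.3978 = V0.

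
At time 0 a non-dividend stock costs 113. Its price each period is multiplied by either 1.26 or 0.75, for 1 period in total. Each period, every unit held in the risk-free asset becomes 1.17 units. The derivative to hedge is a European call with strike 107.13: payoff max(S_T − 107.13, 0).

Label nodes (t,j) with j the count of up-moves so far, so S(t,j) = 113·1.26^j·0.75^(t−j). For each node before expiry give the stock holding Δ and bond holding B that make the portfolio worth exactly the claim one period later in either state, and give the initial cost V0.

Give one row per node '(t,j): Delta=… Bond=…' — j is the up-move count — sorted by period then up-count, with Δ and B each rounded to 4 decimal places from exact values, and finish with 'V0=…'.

(0,0): Delta=0.6117 Bond=-44.3062
V0=24.8115

Risk-neutral probability p* = (R−d)/(u−d) = (1.17−0.75)/(1.26−0.75) = 0.8235.
Terminal values V(1,·): V(1,0)=0.0000, V(1,1)=35.2500
Node (0,0) S=113.0000: V=(p*·35.2500+(1−p*)·0.0000)/1.17=24.8115; Δ=(35.2500−0.0000)/(142.3800−84.7500)=0.6117; B=V−Δ·S=-44.3062
Each (Δ,B) replicates both successor values, so the strategy is self-financing and V0 is arbitrage-free.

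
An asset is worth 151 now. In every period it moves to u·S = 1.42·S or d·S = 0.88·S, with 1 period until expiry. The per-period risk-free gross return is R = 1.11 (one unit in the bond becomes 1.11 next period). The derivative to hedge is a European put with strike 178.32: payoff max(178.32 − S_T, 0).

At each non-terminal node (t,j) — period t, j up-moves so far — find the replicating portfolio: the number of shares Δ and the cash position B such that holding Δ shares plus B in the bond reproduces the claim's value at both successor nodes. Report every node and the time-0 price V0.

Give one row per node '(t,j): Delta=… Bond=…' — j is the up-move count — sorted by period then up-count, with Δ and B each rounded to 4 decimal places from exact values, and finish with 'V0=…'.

(0,0): Delta=-0.5573 Bond=107.6490
V0=23.5008

The replicating-portfolio and risk-neutral prices coincide; use p* = (1.11−0.88)/(1.42−0.88) = 0.4259 for the latter.
Terminal values V(1,·): V(1,0)=45.4400, V(1,1)=0.0000
  t=0,j=0: stock 151.0000 → up 214.4200 (V=0.0000), down 132.8800 (V=45.4400). Price 23.5008; hedge Δ=-0.5573, bond B=107.6490.
Check: Δ(0,0)·S0 + B(0,0) = 23.5008 = V0.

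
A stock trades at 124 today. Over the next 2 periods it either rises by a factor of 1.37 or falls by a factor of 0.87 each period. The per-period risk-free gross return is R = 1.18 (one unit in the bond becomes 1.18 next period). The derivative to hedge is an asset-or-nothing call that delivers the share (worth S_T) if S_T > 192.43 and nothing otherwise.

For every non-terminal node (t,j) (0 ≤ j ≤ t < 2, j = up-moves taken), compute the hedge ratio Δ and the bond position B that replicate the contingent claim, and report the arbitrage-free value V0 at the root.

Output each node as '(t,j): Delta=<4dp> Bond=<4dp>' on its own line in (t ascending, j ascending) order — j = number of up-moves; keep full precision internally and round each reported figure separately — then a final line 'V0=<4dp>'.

(0,0): Delta=1.9723 Bond=-180.3183
(1,0): Delta=0.0000 Bond=0.0000
(1,1): Delta=2.7400 Bond=-343.1864
V0=64.2513

Under the risk-neutral measure, an up-move has probability p* = (R−d)/(u−d) = 0.6200 and values discount at R = 1.18.
Payoff layer (t=2): V(2,0)=0.0000, V(2,1)=0.0000, V(2,2)=232.7356
  t=1,j=0: stock 107.8800 → up 147.7956 (V=0.0000), down 93.8556 (V=0.0000). Price 0.0000; hedge Δ=0.0000, bond B=0.0000.
  t=1,j=1: stock 169.8800 → up 232.7356 (V=232.7356), down 147.7956 (V=0.0000). Price 122.2848; hedge Δ=2.7400, bond B=-343.1864.
  t=0,j=0: stock 124.0000 → up 169.8800 (V=122.2848), down 107.8800 (V=0.0000). Price 64.2513; hedge Δ=1.9723, bond B=-180.3183.
Each (Δ,B) replicates both successor values, so the strategy is self-financing and V0 is arbitrage-free.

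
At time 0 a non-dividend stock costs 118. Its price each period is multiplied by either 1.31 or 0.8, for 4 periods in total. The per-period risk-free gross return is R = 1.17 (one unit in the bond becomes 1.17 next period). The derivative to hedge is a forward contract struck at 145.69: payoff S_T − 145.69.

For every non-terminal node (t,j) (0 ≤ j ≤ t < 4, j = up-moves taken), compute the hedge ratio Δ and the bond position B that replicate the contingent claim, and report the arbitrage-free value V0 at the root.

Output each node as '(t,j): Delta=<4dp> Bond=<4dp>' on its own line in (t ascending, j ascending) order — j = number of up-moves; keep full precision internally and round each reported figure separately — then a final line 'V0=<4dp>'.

Risk-neutral probability p* = (R−d)/(u−d) = (1.17−0.8)/(1.31−0.8) = 0.7255.
At expiry t=4: V(4,0)=-97.3572, V(4,1)=-66.5450, V(4,2)=-16.0901, V(4,3)=66.5298, V(4,4)=201.8199
Node (3,0) S=60.4160: V=(p*·-66.5450+(1−p*)·-97.3572)/1.17=-64.1054; Δ=(-66.5450−-97.3572)/(79.1450−48.3328)=1.0000; B=V−Δ·S=-124.5214
Node (3,1) S=98.9312: V=(p*·-16.0901+(1−p*)·-66.5450)/1.17=-25.5902; Δ=(-16.0901−-66.5450)/(129.5999−79.1450)=1.0000; B=V−Δ·S=-124.5214
Node (3,2) S=161.9998: V=(p*·66.5298+(1−p*)·-16.0901)/1.17=37.4785; Δ=(66.5298−-16.0901)/(212.2198−129.5999)=1.0000; B=V−Δ·S=-124.5214
Node (3,3) S=265.2747: V=(p*·201.8199+(1−p*)·66.5298)/1.17=140.7534; Δ=(201.8199−66.5298)/(347.5099−212.2198)=1.0000; B=V−Δ·S=-124.5214
Node (2,0) S=75.5200: V=(p*·-25.5902+(1−p*)·-64.1054)/1.17=-30.9085; Δ=(-25.5902−-64.1054)/(98.9312−60.4160)=1.0000; B=V−Δ·S=-106.4285
Node (2,1) S=123.6640: V=(p*·37.4785+(1−p*)·-25.5902)/1.17=17.2355; Δ=(37.4785−-25.5902)/(161.9998−98.9312)=1.0000; B=V−Δ·S=-106.4285
Node (2,2) S=202.4998: V=(p*·140.7534+(1−p*)·37.4785)/1.17=96.0713; Δ=(140.7534−37.4785)/(265.2747−161.9998)=1.0000; B=V−Δ·S=-106.4285
Node (1,0) S=94.4000: V=(p*·17.2355+(1−p*)·-30.9085)/1.17=3.4355; Δ=(17.2355−-30.9085)/(123.6640−75.5200)=1.0000; B=V−Δ·S=-90.9645
Node (1,1) S=154.5800: V=(p*·96.0713+(1−p*)·17.2355)/1.17=63.6155; Δ=(96.0713−17.2355)/(202.4998−123.6640)=1.0000; B=V−Δ·S=-90.9645
Node (0,0) S=118.0000: V=(p*·63.6155+(1−p*)·3.4355)/1.17=40.2525; Δ=(63.6155−3.4355)/(154.5800−94.4000)=1.0000; B=V−Δ·S=-77.7475
Check: Δ(0,0)·S0 + B(0,0) = 40.2525 = V0.

(0,0): Delta=1.0000 Bond=-77.7475
(1,0): Delta=1.0000 Bond=-90.9645
(1,1): Delta=1.0000 Bond=-90.9645
(2,0): Delta=1.0000 Bond=-106.4285
(2,1): Delta=1.0000 Bond=-106.4285
(2,2): Delta=1.0000 Bond=-106.4285
(3,0): Delta=1.0000 Bond=-124.5214
(3,1): Delta=1.0000 Bond=-124.5214
(3,2): Delta=1.0000 Bond=-124.5214
(3,3): Delta=1.0000 Bond=-124.5214
V0=40.2525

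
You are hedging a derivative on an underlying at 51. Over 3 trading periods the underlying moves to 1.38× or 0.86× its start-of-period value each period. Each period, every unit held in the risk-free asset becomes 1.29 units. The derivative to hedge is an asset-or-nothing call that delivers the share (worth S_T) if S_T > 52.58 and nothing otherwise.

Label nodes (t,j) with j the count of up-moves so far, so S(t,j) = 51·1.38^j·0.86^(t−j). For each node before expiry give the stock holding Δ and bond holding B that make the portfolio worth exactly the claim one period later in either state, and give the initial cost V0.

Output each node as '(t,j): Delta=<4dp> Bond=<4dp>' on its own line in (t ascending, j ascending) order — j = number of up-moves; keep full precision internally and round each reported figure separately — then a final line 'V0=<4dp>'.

(0,0): Delta=1.3243 Bond=-18.4199
(1,0): Delta=2.3476 Bond=-68.6448
(1,1): Delta=1.1908 Bond=-14.3675
(2,0): Delta=0.0000 Bond=0.0000
(2,1): Delta=2.6538 Bond=-107.0859
(2,2): Delta=1.0000 Bond=0.0000
V0=49.1197

Risk-neutral probability p* = (R−d)/(u−d) = (1.29−0.86)/(1.38−0.86) = 0.8269.
Payoff layer (t=3): V(3,0)=0.0000, V(3,1)=0.0000, V(3,2)=83.5270, V(3,3)=134.0317
  t=2,j=0: stock 37.7196 → up 52.0530 (V=0.0000), down 32.4389 (V=0.0000). Price 0.0000; hedge Δ=0.0000, bond B=0.0000.
  t=2,j=1: stock 60.5268 → up 83.5270 (V=83.5270), down 52.0530 (V=0.0000). Price 53.5429; hedge Δ=2.6538, bond B=-107.0859.
  t=2,j=2: stock 97.1244 → up 134.0317 (V=134.0317), down 83.5270 (V=83.5270). Price 97.1244; hedge Δ=1.0000, bond B=0.0000.
  t=1,j=0: stock 43.8600 → up 60.5268 (V=53.5429), down 37.7196 (V=0.0000). Price 34.3224; hedge Δ=2.3476, bond B=-68.6448.
  t=1,j=1: stock 70.3800 → up 97.1244 (V=97.1244), down 60.5268 (V=53.5429). Price 69.4430; hedge Δ=1.1908, bond B=-14.3675.
  t=0,j=0: stock 51.0000 → up 70.3800 (V=69.4430), down 43.8600 (V=34.3224). Price 49.1197; hedge Δ=1.3243, bond B=-18.4199.
Check: Δ(0,0)·S0 + B(0,0) = 49.1197 = V0.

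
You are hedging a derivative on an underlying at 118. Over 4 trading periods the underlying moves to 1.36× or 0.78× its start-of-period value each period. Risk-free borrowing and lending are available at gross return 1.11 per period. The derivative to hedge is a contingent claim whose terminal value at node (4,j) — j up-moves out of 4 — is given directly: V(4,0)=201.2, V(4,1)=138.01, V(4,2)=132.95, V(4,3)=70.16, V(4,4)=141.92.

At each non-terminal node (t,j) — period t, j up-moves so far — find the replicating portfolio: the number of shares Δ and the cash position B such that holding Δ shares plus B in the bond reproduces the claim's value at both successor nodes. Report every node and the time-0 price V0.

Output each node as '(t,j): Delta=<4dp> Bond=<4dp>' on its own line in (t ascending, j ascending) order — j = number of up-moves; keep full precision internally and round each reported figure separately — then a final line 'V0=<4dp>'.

Since d<R<u, set p* = (R−d)/(u−d) = 0.5690; price each node as the discounted p*-expectation of its children.
At expiry t=4: V(4,0)=201.2000, V(4,1)=138.0100, V(4,2)=132.9500, V(4,3)=70.1600, V(4,4)=141.9200
  t=3,j=0: stock 55.9971 → up 76.1561 (V=138.0100), down 43.6778 (V=201.2000). Price 148.8712; hedge Δ=-1.9456, bond B=257.8195.
  t=3,j=1: stock 97.6360 → up 132.7850 (V=132.9500), down 76.1561 (V=138.0100). Price 121.7397; hedge Δ=-0.0894, bond B=130.4638.
  t=3,j=2: stock 170.2372 → up 231.5226 (V=70.1600), down 132.7850 (V=132.9500). Price 87.5898; hedge Δ=-0.6359, bond B=195.8484.
  t=3,j=3: stock 296.8238 → up 403.6804 (V=141.9200), down 231.5226 (V=70.1600). Price 99.9901; hedge Δ=0.4168, bond B=-23.7341.
  t=2,j=0: stock 71.7912 → up 97.6360 (V=121.7397), down 55.9971 (V=148.8712). Price 120.2111; hedge Δ=-0.6516, bond B=166.9896.
  t=2,j=1: stock 125.1744 → up 170.2372 (V=87.5898), down 97.6360 (V=121.7397). Price 92.1708; hedge Δ=-0.4704, bond B=151.0499.
  t=2,j=2: stock 218.2528 → up 296.8238 (V=99.9901), down 170.2372 (V=87.5898). Price 85.2659; hedge Δ=0.0980, bond B=63.8861.
  t=1,j=0: stock 92.0400 → up 125.1744 (V=92.1708), down 71.7912 (V=120.2111). Price 93.9253; hedge Δ=-0.5253, bond B=142.2707.
  t=1,j=1: stock 160.4800 → up 218.2528 (V=85.2659), down 125.1744 (V=92.1708). Price 79.4974; hedge Δ=-0.0742, bond B=91.4024.
  t=0,j=0: stock 118.0000 → up 160.4800 (V=79.4974), down 92.0400 (V=93.9253). Price 77.2219; hedge Δ=-0.2108, bond B=102.0977.
Root portfolio cost Δ·118+B reproduces V0=77.2219.

(0,0): Delta=-0.2108 Bond=102.0977
(1,0): Delta=-0.5253 Bond=142.2707
(1,1): Delta=-0.0742 Bond=91.4024
(2,0): Delta=-0.6516 Bond=166.9896
(2,1): Delta=-0.4704 Bond=151.0499
(2,2): Delta=0.0980 Bond=63.8861
(3,0): Delta=-1.9456 Bond=257.8195
(3,1): Delta=-0.0894 Bond=130.4638
(3,2): Delta=-0.6359 Bond=195.8484
(3,3): Delta=0.4168 Bond=-23.7341
V0=77.2219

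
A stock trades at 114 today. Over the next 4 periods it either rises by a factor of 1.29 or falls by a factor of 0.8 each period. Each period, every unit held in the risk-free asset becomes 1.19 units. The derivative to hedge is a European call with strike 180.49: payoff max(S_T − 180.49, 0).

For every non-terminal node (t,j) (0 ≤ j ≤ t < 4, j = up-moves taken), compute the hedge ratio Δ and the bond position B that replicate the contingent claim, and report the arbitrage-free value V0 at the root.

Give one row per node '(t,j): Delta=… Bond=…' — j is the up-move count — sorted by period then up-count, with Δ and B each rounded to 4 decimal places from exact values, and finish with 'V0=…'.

(0,0): Delta=0.7053 Bond=-50.2081
(1,0): Delta=0.1530 Bond=-9.3830
(1,1): Delta=0.7931 Bond=-72.6617
(2,0): Delta=0.0000 Bond=0.0000
(2,1): Delta=0.1774 Bond=-14.0288
(2,2): Delta=0.8910 Bond=-105.0414
(3,0): Delta=0.0000 Bond=0.0000
(3,1): Delta=0.0000 Bond=0.0000
(3,2): Delta=0.2056 Bond=-20.9748
(3,3): Delta=1.0000 Bond=-151.6723
V0=30.1942

Under the risk-neutral measure, an up-move has probability p* = (R−d)/(u−d) = 0.7959 and values discount at R = 1.19.
Terminal values V(4,·): V(4,0)=0.0000, V(4,1)=0.0000, V(4,2)=0.0000, V(4,3)=15.2880, V(4,4)=135.2021
(3,0): S=58.3680. Δ = (V_up−V_dn)/(S_up−S_dn) = (0.0000−0.0000)/(75.2947−46.6944) = 0.0000. V = [p*·0.0000 + (1−p*)·0.0000]/1.19 = 0.0000. B = V − Δ·S = 0.0000.
(3,1): S=94.1184. Δ = (V_up−V_dn)/(S_up−S_dn) = (0.0000−0.0000)/(121.4127−75.2947) = 0.0000. V = [p*·0.0000 + (1−p*)·0.0000]/1.19 = 0.0000. B = V − Δ·S = 0.0000.
(3,2): S=151.7659. Δ = (V_up−V_dn)/(S_up−S_dn) = (15.2880−0.0000)/(195.7780−121.4127) = 0.2056. V = [p*·15.2880 + (1−p*)·0.0000]/1.19 = 10.2252. B = V − Δ·S = -20.9748.
(3,3): S=244.7225. Δ = (V_up−V_dn)/(S_up−S_dn) = (135.2021−15.2880)/(315.6921−195.7780) = 1.0000. V = [p*·135.2021 + (1−p*)·15.2880]/1.19 = 93.0503. B = V − Δ·S = -151.6723.
(2,0): S=72.9600. Δ = (V_up−V_dn)/(S_up−S_dn) = (0.0000−0.0000)/(94.1184−58.3680) = 0.0000. V = [p*·0.0000 + (1−p*)·0.0000]/1.19 = 0.0000. B = V − Δ·S = 0.0000.
(2,1): S=117.6480. Δ = (V_up−V_dn)/(S_up−S_dn) = (10.2252−0.0000)/(151.7659−94.1184) = 0.1774. V = [p*·10.2252 + (1−p*)·0.0000]/1.19 = 6.8390. B = V − Δ·S = -14.0288.
(2,2): S=189.7074. Δ = (V_up−V_dn)/(S_up−S_dn) = (93.0503−10.2252)/(244.7225−151.7659) = 0.8910. V = [p*·93.0503 + (1−p*)·10.2252]/1.19 = 63.9892. B = V − Δ·S = -105.0414.
(1,0): S=91.2000. Δ = (V_up−V_dn)/(S_up−S_dn) = (6.8390−0.0000)/(117.6480−72.9600) = 0.1530. V = [p*·6.8390 + (1−p*)·0.0000]/1.19 = 4.5742. B = V − Δ·S = -9.3830.
(1,1): S=147.0600. Δ = (V_up−V_dn)/(S_up−S_dn) = (63.9892−6.8390)/(189.7074−117.6480) = 0.7931. V = [p*·63.9892 + (1−p*)·6.8390]/1.19 = 43.9714. B = V − Δ·S = -72.6617.
(0,0): S=114.0000. Δ = (V_up−V_dn)/(S_up−S_dn) = (43.9714−4.5742)/(147.0600−91.2000) = 0.7053. V = [p*·43.9714 + (1−p*)·4.5742]/1.19 = 30.1942. B = V − Δ·S = -50.2081.
Each (Δ,B) replicates both successor values, so the strategy is self-financing and V0 is arbitrage-free.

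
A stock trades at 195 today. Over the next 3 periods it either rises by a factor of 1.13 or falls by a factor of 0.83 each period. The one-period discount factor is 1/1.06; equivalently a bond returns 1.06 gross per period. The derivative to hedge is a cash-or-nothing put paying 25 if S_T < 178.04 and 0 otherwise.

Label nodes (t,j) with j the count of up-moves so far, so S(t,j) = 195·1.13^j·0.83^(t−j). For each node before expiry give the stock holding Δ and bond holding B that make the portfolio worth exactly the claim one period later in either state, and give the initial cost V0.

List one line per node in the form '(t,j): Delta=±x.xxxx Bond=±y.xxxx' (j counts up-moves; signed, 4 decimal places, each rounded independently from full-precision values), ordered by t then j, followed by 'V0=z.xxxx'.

Since d<R<u, set p* = (R−d)/(u−d) = 0.7667; price each node as the discounted p*-expectation of its children.
Terminal values V(3,·): V(3,0)=25.0000, V(3,1)=25.0000, V(3,2)=0.0000, V(3,3)=0.0000
(2,0): S=134.3355. Δ = (V_up−V_dn)/(S_up−S_dn) = (25.0000−25.0000)/(151.7991−111.4985) = 0.0000. V = [p*·25.0000 + (1−p*)·25.0000]/1.06 = 23.5849. B = V − Δ·S = 23.5849.
(2,1): S=182.8905. Δ = (V_up−V_dn)/(S_up−S_dn) = (0.0000−25.0000)/(206.6663−151.7991) = -0.4556. V = [p*·0.0000 + (1−p*)·25.0000]/1.06 = 5.5031. B = V − Δ·S = 88.8365.
(2,2): S=248.9955. Δ = (V_up−V_dn)/(S_up−S_dn) = (0.0000−0.0000)/(281.3649−206.6663) = 0.0000. V = [p*·0.0000 + (1−p*)·0.0000]/1.06 = 0.0000. B = V − Δ·S = 0.0000.
(1,0): S=161.8500. Δ = (V_up−V_dn)/(S_up−S_dn) = (5.5031−23.5849)/(182.8905−134.3355) = -0.3724. V = [p*·5.5031 + (1−p*)·23.5849]/1.06 = 9.1719. B = V − Δ·S = 69.4444.
(1,1): S=220.3500. Δ = (V_up−V_dn)/(S_up−S_dn) = (0.0000−5.5031)/(248.9955−182.8905) = -0.0832. V = [p*·0.0000 + (1−p*)·5.5031]/1.06 = 1.2114. B = V − Δ·S = 19.5552.
(0,0): S=195.0000. Δ = (V_up−V_dn)/(S_up−S_dn) = (1.2114−9.1719)/(220.3500−161.8500) = -0.1361. V = [p*·1.2114 + (1−p*)·9.1719]/1.06 = 2.8951. B = V − Δ·S = 29.4302.
Root portfolio cost Δ·195+B reproduces V0=2.8951.

(0,0): Delta=-0.1361 Bond=29.4302
(1,0): Delta=-0.3724 Bond=69.4444
(1,1): Delta=-0.0832 Bond=19.5552
(2,0): Delta=0.0000 Bond=23.5849
(2,1): Delta=-0.4556 Bond=88.8365
(2,2): Delta=0.0000 Bond=0.0000
V0=2.8951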